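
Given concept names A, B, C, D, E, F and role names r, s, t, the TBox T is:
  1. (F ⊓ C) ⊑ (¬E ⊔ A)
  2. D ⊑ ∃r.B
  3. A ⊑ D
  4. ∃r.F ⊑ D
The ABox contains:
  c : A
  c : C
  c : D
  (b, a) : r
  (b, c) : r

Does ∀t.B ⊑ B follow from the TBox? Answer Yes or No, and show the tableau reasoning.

1. ∀t.B ⊑ B  ⇔  (∀t.B ⊓ ¬B) unsat w.r.t. T
   open: L(x₀) ⊇ {¬A, ¬B, ¬D, ¬F, ∀r.¬F, …}
2. Hence ∀t.B ⊑ B: not entailed.

No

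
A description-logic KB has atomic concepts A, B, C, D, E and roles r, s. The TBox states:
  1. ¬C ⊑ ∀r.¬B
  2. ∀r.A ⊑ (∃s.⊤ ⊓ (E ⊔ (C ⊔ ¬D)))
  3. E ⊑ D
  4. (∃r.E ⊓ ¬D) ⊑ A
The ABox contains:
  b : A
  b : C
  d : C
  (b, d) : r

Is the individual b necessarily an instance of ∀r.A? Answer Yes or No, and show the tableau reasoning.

No

1. b : ∀r.A?  L(b) = {A, C} ∪ {∃r.¬A}
   open: L(b) ⊇ {A, C, ¬E, ∃r.¬A} (+ ∃-successors) — b ∉ ∀r.A possible
2. Hence b : ∀r.A: not entailed.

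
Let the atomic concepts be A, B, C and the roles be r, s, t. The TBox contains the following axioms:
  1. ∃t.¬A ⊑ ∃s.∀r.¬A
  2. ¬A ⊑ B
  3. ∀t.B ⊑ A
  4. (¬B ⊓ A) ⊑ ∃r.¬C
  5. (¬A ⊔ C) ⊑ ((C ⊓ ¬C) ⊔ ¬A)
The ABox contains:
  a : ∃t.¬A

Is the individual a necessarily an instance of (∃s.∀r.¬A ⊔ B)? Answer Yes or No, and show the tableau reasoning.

Yes

1. a : (∃s.∀r.¬A ⊔ B)?  L(a) = {∃t.¬A} ∪ {(∀s.∃r.A ⊓ ¬B)}
   clash {B, ¬B} at a — a ∈ (∃s.∀r.¬A ⊔ B)
2. Hence a : (∃s.∀r.¬A ⊔ B): entailed.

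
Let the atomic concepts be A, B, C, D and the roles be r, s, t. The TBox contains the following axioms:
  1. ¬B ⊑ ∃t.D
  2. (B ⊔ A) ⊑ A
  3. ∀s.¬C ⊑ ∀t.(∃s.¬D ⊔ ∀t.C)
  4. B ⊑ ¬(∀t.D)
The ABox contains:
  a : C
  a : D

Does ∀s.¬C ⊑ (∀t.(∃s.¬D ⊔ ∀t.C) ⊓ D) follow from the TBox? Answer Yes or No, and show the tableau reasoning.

1. ∀s.¬C ⊑ (∀t.(∃s.¬D ⊔ ∀t.C) ⊓ D)  ⇔  (∀s.¬C ⊓ (∃t.(∀s.D ⊓ ∃t.¬C) ⊔ ¬D)) unsat w.r.t. T
   apply at x₀: ∀s.¬C⊑∀t.(∃s.¬D ⊔ ∀t.C)
   open: L(x₀) ⊇ {A, B, ¬D, ∀s.¬C, ∀t.(∃s.¬D ⊔ ∀t.C), …} (+ ∃-successors)
2. Hence ∀s.¬C ⊑ (∀t.(∃s.¬D ⊔ ∀t.C) ⊓ D): not entailed.

No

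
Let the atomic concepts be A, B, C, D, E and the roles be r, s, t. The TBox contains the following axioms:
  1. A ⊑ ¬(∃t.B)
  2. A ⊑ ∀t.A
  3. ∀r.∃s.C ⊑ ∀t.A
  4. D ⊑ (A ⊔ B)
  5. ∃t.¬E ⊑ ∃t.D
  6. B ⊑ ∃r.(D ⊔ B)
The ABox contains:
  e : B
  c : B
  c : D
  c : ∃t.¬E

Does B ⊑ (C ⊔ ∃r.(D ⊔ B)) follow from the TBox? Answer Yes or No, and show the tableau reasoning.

Yes

1. B ⊑ (C ⊔ ∃r.(D ⊔ B))  ⇔  (B ⊓ (¬C ⊓ ∀r.(¬D ⊓ ¬B))) unsat w.r.t. T
   all branches close; clash {B, ¬B} at an ∃-successor
2. Hence B ⊑ (C ⊔ ∃r.(D ⊔ B)): entailed.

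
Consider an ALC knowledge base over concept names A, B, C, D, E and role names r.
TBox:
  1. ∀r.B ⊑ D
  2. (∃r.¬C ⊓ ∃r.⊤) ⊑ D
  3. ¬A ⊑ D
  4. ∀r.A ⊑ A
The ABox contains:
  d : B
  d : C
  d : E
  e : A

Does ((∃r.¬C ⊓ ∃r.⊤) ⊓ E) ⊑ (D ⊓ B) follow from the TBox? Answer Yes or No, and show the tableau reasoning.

1. ((∃r.¬C ⊓ ∃r.⊤) ⊓ E) ⊑ (D ⊓ B)  ⇔  (((∃r.¬C ⊓ ∃r.⊤) ⊓ E) ⊓ (¬D ⊔ ¬B)) unsat w.r.t. T
   apply at x₀: (∃r.¬C ⊓ ∃r.⊤)⊑D
   open: L(x₀) ⊇ {A, D, E, ¬B, ∃r.¬C, …} (+ ∃-successors)
2. Hence ((∃r.¬C ⊓ ∃r.⊤) ⊓ E) ⊑ (D ⊓ B): not entailed.

No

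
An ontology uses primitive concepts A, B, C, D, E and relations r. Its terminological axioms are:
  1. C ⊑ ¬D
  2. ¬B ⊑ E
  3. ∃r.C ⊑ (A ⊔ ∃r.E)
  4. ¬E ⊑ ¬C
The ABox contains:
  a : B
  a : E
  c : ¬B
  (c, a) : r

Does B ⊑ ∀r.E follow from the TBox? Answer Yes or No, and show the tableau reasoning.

1. B ⊑ ∀r.E  ⇔  (B ⊓ ∃r.¬E) unsat w.r.t. T
   open: L(x₀) ⊇ {B, E, ¬C, ∀r.¬C, ∃r.¬E} (+ ∃-successors)
2. Hence B ⊑ ∀r.E: not entailed.

No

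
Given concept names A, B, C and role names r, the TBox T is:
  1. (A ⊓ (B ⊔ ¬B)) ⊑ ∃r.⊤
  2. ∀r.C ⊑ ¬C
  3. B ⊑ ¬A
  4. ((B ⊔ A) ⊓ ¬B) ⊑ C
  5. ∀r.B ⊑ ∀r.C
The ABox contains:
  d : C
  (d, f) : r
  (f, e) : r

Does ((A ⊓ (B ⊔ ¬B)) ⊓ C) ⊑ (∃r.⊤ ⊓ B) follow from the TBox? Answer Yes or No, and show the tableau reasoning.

No

1. ((A ⊓ (B ⊔ ¬B)) ⊓ C) ⊑ (∃r.⊤ ⊓ B)  ⇔  (((A ⊓ (B ⊔ ¬B)) ⊓ C) ⊓ (∀r.⊥ ⊔ ¬B)) unsat w.r.t. T
   apply at x₀: (A ⊓ (B ⊔ ¬B))⊑∃r.⊤
   open: L(x₀) ⊇ {A, C, ¬B, ∃r.¬B, ∃r.¬C, …} (+ ∃-successors)
2. Hence ((A ⊓ (B ⊔ ¬B)) ⊓ C) ⊑ (∃r.⊤ ⊓ B): not entailed.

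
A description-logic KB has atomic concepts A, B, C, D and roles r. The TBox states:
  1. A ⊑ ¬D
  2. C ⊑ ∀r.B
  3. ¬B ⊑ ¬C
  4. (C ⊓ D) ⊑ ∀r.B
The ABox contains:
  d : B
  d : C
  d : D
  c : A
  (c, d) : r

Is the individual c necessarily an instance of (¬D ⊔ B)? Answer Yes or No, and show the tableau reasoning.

1. c : (¬D ⊔ B)?  L(c) = {A} ∪ {(D ⊓ ¬B)}
   clash {D, ¬D} at c — c ∈ (¬D ⊔ B)
2. Hence c : (¬D ⊔ B): entailed.

Yes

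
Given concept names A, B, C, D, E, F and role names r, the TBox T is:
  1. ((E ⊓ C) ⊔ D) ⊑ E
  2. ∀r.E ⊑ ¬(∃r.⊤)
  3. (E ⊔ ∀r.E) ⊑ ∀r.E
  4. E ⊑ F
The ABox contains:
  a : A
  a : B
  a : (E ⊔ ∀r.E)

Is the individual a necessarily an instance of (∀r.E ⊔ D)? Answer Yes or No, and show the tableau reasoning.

1. a : (∀r.E ⊔ D)?  L(a) = {A, B, (E ⊔ ∀r.E)} ∪ {(∃r.¬E ⊓ ¬D)}
   clash {E, ¬E} at an ∃-successor — a ∈ (∀r.E ⊔ D)
2. Hence a : (∀r.E ⊔ D): entailed.

Yes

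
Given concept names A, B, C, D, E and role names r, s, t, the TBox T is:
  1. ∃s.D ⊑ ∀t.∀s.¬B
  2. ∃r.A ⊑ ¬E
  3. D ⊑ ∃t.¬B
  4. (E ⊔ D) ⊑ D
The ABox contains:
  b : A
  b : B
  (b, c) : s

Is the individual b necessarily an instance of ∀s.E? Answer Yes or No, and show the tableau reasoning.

No

1. b : ∀s.E?  L(b) = {A, B} ∪ {∃s.¬E}
   open: L(b) ⊇ {A, B, ¬D, ¬E, ∀s.¬D, …} (+ ∃-successors) — b ∉ ∀s.E possible
2. Hence b : ∀s.E: not entailed.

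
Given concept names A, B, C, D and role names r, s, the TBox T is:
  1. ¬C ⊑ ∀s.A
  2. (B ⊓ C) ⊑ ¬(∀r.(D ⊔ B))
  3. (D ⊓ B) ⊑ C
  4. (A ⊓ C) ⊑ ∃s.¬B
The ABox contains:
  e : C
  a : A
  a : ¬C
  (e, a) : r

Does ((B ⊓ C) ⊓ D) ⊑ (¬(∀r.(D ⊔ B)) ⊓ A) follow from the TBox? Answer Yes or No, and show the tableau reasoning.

No

1. ((B ⊓ C) ⊓ D) ⊑ (¬(∀r.(D ⊔ B)) ⊓ A)  ⇔  (((B ⊓ C) ⊓ D) ⊓ (∀r.(D ⊔ B) ⊔ ¬A)) unsat w.r.t. T
   apply at x₀: (B ⊓ C)⊑¬(∀r.(D ⊔ B))
   open: L(x₀) ⊇ {B, C, D, ¬A, ∃r.(¬D ⊓ ¬B)} (+ ∃-successors)
2. Hence ((B ⊓ C) ⊓ D) ⊑ (¬(∀r.(D ⊔ B)) ⊓ A): not entailed.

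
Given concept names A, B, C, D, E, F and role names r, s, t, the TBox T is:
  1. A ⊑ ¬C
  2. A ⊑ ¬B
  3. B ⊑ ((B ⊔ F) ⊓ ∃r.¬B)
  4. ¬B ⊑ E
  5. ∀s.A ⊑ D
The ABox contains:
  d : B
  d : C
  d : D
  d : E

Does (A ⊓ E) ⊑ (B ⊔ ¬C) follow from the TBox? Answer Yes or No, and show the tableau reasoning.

1. (A ⊓ E) ⊑ (B ⊔ ¬C)  ⇔  ((A ⊓ E) ⊓ (¬B ⊓ C)) unsat w.r.t. T
   all branches close; clash {C, ¬C} at x₀
2. Hence (A ⊓ E) ⊑ (B ⊔ ¬C): entailed.

Yes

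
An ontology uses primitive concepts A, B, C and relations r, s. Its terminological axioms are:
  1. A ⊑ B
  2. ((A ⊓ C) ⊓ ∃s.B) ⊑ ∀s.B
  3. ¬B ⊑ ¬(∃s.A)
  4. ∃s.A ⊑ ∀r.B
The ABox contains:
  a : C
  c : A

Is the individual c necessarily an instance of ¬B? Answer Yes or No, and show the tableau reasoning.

No

1. c : ¬B?  L(c) = {A} ∪ {B}
   open: L(c) ⊇ {A, B, ¬C, ∀s.¬A} — c ∉ ¬B possible
2. Hence c : ¬B: not entailed.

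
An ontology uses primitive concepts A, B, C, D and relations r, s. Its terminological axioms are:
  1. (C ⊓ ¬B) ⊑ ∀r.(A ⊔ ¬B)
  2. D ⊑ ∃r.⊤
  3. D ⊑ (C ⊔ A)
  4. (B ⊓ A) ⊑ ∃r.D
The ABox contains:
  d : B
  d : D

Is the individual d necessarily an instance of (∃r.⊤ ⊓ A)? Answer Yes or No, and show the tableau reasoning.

No

1. d : (∃r.⊤ ⊓ A)?  L(d) = {B, D} ∪ {(∀r.⊥ ⊔ ¬A)}
   apply at d: D⊑∃r.⊤; D⊑(C ⊔ A)
   open: L(d) ⊇ {B, C, D, ¬A, ∃r.⊤} (+ ∃-successors) — d ∉ (∃r.⊤ ⊓ A) possible
2. Hence d : (∃r.⊤ ⊓ A): not entailed.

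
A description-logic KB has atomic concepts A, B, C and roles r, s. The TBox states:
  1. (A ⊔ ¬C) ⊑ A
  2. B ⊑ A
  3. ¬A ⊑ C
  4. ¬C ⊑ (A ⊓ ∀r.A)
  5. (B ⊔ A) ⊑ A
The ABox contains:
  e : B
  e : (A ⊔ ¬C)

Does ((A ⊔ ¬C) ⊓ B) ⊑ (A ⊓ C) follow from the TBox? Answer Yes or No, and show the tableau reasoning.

1. ((A ⊔ ¬C) ⊓ B) ⊑ (A ⊓ C)  ⇔  (((A ⊔ ¬C) ⊓ B) ⊓ (¬A ⊔ ¬C)) unsat w.r.t. T
   apply at x₀: (A ⊔ ¬C)⊑A; B⊑A
   open: L(x₀) ⊇ {A, B, ¬C, ∀r.A}
2. Hence ((A ⊔ ¬C) ⊓ B) ⊑ (A ⊓ C): not entailed.

No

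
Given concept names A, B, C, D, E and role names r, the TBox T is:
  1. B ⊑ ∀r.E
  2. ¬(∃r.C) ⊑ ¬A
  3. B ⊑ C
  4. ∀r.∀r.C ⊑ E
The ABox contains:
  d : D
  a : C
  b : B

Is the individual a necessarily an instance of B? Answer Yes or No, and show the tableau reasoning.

No

1. a : B?  L(a) = {C} ∪ {¬B}
   open: L(a) ⊇ {C, ¬B, ∃r.C, ∃r.∃r.¬C} (+ ∃-successors) — a ∉ B possible
2. Hence a : B: not entailed.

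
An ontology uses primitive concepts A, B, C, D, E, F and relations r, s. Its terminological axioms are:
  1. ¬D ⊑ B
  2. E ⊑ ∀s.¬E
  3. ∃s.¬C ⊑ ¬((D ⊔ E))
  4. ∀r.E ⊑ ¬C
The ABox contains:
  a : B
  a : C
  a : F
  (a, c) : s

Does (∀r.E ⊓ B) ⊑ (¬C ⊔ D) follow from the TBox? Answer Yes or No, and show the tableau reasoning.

1. (∀r.E ⊓ B) ⊑ (¬C ⊔ D)  ⇔  ((∀r.E ⊓ B) ⊓ (C ⊓ ¬D)) unsat w.r.t. T
   all branches close; clash {C, ¬C} at x₀
2. Hence (∀r.E ⊓ B) ⊑ (¬C ⊔ D): entailed.

Yes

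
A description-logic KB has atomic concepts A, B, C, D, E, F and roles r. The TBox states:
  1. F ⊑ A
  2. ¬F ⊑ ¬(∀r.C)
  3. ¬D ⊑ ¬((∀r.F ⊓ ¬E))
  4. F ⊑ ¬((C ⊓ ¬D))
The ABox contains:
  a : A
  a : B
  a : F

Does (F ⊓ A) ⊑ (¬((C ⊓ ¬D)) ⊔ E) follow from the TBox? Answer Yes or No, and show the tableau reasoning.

1. (F ⊓ A) ⊑ (¬((C ⊓ ¬D)) ⊔ E)  ⇔  ((F ⊓ A) ⊓ ((C ⊓ ¬D) ⊓ ¬E)) unsat w.r.t. T
   all branches close; clash {D, ¬D} at x₀
2. Hence (F ⊓ A) ⊑ (¬((C ⊓ ¬D)) ⊔ E): entailed.

Yes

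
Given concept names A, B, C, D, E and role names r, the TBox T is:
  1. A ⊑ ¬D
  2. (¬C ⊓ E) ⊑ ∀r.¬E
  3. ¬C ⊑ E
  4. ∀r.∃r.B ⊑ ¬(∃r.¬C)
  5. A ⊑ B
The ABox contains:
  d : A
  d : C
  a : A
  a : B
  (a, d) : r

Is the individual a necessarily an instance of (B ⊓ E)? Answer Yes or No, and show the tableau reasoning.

No

1. a : (B ⊓ E)?  L(a) = {A, B} ∪ {(¬B ⊔ ¬E)}
   apply at a: A⊑¬D
   open: L(a) ⊇ {A, B, C, ¬D, ¬E, …} (+ ∃-successors) — a ∉ (B ⊓ E) possible
2. Hence a : (B ⊓ E): not entailed.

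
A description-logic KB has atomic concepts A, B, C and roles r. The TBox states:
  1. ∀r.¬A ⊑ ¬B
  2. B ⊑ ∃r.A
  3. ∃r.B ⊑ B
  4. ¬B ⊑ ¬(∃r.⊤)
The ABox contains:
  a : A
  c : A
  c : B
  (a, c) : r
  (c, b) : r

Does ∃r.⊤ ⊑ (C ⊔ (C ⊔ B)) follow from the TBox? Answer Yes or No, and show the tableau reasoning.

Yes

1. ∃r.⊤ ⊑ (C ⊔ (C ⊔ B))  ⇔  (∃r.⊤ ⊓ (¬C ⊓ (¬C ⊓ ¬B))) unsat w.r.t. T
   all branches close; clash {B, ¬B} at x₀
2. Hence ∃r.⊤ ⊑ (C ⊔ (C ⊔ B)): entailed.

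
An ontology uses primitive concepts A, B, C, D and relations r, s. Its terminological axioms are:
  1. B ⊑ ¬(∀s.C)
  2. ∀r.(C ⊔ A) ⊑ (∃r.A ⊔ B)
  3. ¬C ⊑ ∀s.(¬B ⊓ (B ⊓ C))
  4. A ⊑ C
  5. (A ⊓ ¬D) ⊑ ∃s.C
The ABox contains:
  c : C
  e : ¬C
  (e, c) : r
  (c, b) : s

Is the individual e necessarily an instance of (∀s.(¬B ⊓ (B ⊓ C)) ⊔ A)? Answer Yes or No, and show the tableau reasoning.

1. e : (∀s.(¬B ⊓ (B ⊓ C)) ⊔ A)?  L(e) = {¬C} ∪ {(∃s.(B ⊔ (¬B ⊔ ¬C)) ⊓ ¬A)}
   clash {B, ¬B} at an ∃-successor — e ∈ (∀s.(¬B ⊓ (B ⊓ C)) ⊔ A)
2. Hence e : (∀s.(¬B ⊓ (B ⊓ C)) ⊔ A): entailed.

Yes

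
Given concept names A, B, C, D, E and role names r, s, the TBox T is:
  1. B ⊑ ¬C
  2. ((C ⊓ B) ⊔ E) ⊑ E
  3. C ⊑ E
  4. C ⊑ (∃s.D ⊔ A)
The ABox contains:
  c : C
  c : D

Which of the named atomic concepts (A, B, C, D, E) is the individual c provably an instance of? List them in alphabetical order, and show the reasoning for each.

1. c : A?  L(c) = {C, D} ∪ {¬A}
   apply at c: C⊑E; C⊑(∃s.D ⊔ A)
   open: L(c) ⊇ {C, D, E, ¬A, ¬B, …} (+ ∃-successors) — c ∉ A possible
2. c : B?  L(c) = {C, D} ∪ {¬B}
   apply at c: C⊑E; C⊑(∃s.D ⊔ A)
   open: L(c) ⊇ {C, D, E, ¬B, ∃s.D} (+ ∃-successors) — c ∉ B possible
3. c : C?  L(c) = {C, D} ∪ {¬C}
   clash {C, ¬C} at c — c ∈ C
4. c : D?  L(c) = {C, D} ∪ {¬D}
   clash {D, ¬D} at c — c ∈ D
5. c : E?  L(c) = {C, D} ∪ {¬E}
   clash {C, ¬C} at c — c ∈ E
6. Entailed for c: {C, D, E}

{C, D, E}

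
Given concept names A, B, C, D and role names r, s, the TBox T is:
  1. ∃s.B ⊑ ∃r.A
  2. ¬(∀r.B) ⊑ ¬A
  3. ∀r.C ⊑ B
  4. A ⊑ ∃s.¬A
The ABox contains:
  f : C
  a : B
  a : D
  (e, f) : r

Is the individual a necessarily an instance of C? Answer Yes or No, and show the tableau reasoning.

No

1. a : C?  L(a) = {B, D} ∪ {¬C}
   open: L(a) ⊇ {B, D, ¬A, ¬C, ∀r.B, …} — a ∉ C possible
2. Hence a : C: not entailed.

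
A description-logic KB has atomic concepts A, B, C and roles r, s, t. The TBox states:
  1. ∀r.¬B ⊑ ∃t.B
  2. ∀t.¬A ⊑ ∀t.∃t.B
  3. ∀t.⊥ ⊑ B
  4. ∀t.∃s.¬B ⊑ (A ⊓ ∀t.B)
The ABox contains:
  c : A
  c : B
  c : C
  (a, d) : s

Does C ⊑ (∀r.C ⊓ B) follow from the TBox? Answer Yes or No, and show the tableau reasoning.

No

1. C ⊑ (∀r.C ⊓ B)  ⇔  (C ⊓ (∃r.¬C ⊔ ¬B)) unsat w.r.t. T
   open: L(x₀) ⊇ {C, ∃r.B, ∃r.¬C, ∃t.A, ∃t.∀s.B, …} (+ ∃-successors)
2. Hence C ⊑ (∀r.C ⊓ B): not entailed.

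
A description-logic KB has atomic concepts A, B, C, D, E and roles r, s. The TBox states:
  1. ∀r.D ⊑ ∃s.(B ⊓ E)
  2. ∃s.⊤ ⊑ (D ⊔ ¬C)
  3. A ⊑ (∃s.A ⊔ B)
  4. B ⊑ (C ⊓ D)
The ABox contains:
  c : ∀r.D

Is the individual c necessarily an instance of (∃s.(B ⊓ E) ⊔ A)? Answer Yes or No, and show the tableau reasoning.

1. c : (∃s.(B ⊓ E) ⊔ A)?  L(c) = {∀r.D} ∪ {(∀s.(¬B ⊔ ¬E) ⊓ ¬A)}
   clash {E, ¬E} at an ∃-successor — c ∈ (∃s.(B ⊓ E) ⊔ A)
2. Hence c : (∃s.(B ⊓ E) ⊔ A): entailed.

Yes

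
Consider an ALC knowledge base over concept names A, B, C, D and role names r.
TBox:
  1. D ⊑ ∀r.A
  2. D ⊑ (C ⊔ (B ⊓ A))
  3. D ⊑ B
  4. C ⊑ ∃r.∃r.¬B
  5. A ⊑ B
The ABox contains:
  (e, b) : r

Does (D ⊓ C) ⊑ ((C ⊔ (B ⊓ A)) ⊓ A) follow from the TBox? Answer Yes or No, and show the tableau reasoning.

1. (D ⊓ C) ⊑ ((C ⊔ (B ⊓ A)) ⊓ A)  ⇔  ((D ⊓ C) ⊓ ((¬C ⊓ (¬B ⊔ ¬A)) ⊔ ¬A)) unsat w.r.t. T
   apply at x₀: D⊑∀r.A; D⊑(C ⊔ (B ⊓ A)); D⊑B
   open: L(x₀) ⊇ {B, C, D, ¬A, ∀r.A, …} (+ ∃-successors)
2. Hence (D ⊓ C) ⊑ ((C ⊔ (B ⊓ A)) ⊓ A): not entailed.

No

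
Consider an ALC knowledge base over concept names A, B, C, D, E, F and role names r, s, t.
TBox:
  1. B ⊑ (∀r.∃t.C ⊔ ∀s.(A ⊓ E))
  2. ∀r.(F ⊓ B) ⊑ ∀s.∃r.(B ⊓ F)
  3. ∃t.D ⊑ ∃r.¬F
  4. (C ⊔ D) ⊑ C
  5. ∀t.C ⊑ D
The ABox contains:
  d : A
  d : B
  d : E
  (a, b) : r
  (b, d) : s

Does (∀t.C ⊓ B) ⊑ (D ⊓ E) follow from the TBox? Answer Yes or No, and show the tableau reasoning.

1. (∀t.C ⊓ B) ⊑ (D ⊓ E)  ⇔  ((∀t.C ⊓ B) ⊓ (¬D ⊔ ¬E)) unsat w.r.t. T
   apply at x₀: B⊑(∀r.∃t.C ⊔ ∀s.(A ⊓ E)); ∀t.C⊑D
   open: L(x₀) ⊇ {B, C, D, ¬E, ∀r.∃t.C, …} (+ ∃-successors)
2. Hence (∀t.C ⊓ B) ⊑ (D ⊓ E): not entailed.

No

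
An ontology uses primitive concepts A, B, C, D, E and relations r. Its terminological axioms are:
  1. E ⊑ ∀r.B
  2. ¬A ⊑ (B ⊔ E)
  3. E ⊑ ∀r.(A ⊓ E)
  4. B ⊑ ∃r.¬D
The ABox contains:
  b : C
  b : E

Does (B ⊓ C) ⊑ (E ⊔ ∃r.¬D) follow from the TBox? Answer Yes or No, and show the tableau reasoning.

1. (B ⊓ C) ⊑ (E ⊔ ∃r.¬D)  ⇔  ((B ⊓ C) ⊓ (¬E ⊓ ∀r.D)) unsat w.r.t. T
   all branches close; clash {D, ¬D} at an ∃-successor
2. Hence (B ⊓ C) ⊑ (E ⊔ ∃r.¬D): entailed.

Yes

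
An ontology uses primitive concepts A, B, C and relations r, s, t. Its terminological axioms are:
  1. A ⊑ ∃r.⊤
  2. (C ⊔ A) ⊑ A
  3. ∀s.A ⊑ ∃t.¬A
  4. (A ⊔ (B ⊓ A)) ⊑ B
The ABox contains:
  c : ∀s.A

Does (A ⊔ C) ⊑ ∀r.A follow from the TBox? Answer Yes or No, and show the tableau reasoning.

No

1. (A ⊔ C) ⊑ ∀r.A  ⇔  ((A ⊔ C) ⊓ ∃r.¬A) unsat w.r.t. T
   open: L(x₀) ⊇ {A, B, ∃r.¬A, ∃r.⊤, ∃s.¬A} (+ ∃-successors)
2. Hence (A ⊔ C) ⊑ ∀r.A: not entailed.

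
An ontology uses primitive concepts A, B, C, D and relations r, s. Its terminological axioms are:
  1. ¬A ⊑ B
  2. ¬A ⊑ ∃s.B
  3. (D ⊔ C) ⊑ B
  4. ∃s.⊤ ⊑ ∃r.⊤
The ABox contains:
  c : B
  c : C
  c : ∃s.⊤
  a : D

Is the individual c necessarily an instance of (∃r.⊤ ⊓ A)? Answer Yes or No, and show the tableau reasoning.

No

1. c : (∃r.⊤ ⊓ A)?  L(c) = {B, C, ∃s.⊤} ∪ {(∀r.⊥ ⊔ ¬A)}
   apply at c: ∃s.⊤⊑∃r.⊤
   open: L(c) ⊇ {B, C, ¬A, ∃r.⊤, ∃s.B, …} (+ ∃-successors) — c ∉ (∃r.⊤ ⊓ A) possible
2. Hence c : (∃r.⊤ ⊓ A): not entailed.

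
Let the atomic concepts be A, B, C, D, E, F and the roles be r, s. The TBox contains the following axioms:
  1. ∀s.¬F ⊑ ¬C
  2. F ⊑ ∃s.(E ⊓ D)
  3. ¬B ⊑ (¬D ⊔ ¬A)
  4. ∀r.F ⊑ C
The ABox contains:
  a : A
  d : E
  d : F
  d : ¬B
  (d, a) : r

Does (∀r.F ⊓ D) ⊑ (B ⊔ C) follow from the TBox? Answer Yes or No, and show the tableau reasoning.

Yes

1. (∀r.F ⊓ D) ⊑ (B ⊔ C)  ⇔  ((∀r.F ⊓ D) ⊓ (¬B ⊓ ¬C)) unsat w.r.t. T
   all branches close; clash {C, ¬C} at x₀
2. Hence (∀r.F ⊓ D) ⊑ (B ⊔ C): entailed.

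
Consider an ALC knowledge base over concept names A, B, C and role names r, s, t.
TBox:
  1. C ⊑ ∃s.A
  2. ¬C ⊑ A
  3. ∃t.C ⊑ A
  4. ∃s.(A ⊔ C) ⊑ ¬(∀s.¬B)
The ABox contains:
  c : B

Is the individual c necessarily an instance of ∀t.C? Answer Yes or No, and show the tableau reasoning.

1. c : ∀t.C?  L(c) = {B} ∪ {∃t.¬C}
   open: L(c) ⊇ {B, C, ∀t.¬C, ∃s.A, ∃s.B, …} (+ ∃-successors) — c ∉ ∀t.C possible
2. Hence c : ∀t.C: not entailed.

No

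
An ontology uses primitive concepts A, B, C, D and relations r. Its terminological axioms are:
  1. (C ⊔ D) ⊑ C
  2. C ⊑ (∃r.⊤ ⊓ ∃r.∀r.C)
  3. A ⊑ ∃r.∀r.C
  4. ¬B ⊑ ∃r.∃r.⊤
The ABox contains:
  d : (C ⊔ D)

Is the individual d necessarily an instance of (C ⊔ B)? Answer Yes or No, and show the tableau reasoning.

1. d : (C ⊔ B)?  L(d) = {(C ⊔ D)} ∪ {(¬C ⊓ ¬B)}
   clash {C, ¬C} at d — d ∈ (C ⊔ B)
2. Hence d : (C ⊔ B): entailed.

Yes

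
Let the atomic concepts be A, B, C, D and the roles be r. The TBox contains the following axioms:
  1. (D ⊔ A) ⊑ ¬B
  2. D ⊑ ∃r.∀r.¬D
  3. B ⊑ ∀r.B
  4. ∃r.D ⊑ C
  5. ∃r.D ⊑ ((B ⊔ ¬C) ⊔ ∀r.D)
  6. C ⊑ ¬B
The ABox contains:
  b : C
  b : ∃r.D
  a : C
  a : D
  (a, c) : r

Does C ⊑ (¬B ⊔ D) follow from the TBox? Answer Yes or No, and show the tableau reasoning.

Yes

1. C ⊑ (¬B ⊔ D)  ⇔  (C ⊓ (B ⊓ ¬D)) unsat w.r.t. T
   all branches close; clash {B, ¬B} at x₀
2. Hence C ⊑ (¬B ⊔ D): entailed.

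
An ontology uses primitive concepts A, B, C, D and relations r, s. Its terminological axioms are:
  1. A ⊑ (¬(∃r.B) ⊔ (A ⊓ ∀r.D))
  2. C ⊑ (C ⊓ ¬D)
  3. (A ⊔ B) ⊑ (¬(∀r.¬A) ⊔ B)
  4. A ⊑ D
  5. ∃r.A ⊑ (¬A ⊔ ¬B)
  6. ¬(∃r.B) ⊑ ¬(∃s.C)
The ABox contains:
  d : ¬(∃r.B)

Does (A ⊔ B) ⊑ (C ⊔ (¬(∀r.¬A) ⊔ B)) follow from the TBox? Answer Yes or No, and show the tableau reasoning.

Yes

1. (A ⊔ B) ⊑ (C ⊔ (¬(∀r.¬A) ⊔ B))  ⇔  ((A ⊔ B) ⊓ (¬C ⊓ (∀r.¬A ⊓ ¬B))) unsat w.r.t. T
   all branches close; clash {B, ¬B} at x₀
2. Hence (A ⊔ B) ⊑ (C ⊔ (¬(∀r.¬A) ⊔ B)): entailed.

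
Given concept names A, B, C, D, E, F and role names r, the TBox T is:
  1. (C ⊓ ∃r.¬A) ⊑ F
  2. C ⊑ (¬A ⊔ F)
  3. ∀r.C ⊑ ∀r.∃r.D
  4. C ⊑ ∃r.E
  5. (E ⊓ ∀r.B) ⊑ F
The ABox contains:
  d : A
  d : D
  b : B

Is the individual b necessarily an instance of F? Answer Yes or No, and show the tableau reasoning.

1. b : F?  L(b) = {B} ∪ {¬F}
   open: L(b) ⊇ {B, ¬C, ¬E, ¬F, ∃r.¬C} (+ ∃-successors) — b ∉ F possible
2. Hence b : F: not entailed.

No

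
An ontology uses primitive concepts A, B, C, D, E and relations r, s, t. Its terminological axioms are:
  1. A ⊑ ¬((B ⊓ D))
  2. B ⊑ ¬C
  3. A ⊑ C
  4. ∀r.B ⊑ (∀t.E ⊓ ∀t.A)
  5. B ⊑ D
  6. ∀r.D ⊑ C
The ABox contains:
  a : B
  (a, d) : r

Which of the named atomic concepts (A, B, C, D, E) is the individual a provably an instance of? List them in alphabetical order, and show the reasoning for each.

1. a : A?  L(a) = {B} ∪ {¬A}
   apply at a: B⊑¬C; B⊑D
   open: L(a) ⊇ {B, D, ¬A, ¬C, ∃r.¬B, …} (+ ∃-successors) — a ∉ A possible
2. a : B?  L(a) = {B} ∪ {¬B}
   clash {B, ¬B} at a — a ∈ B
3. a : C?  L(a) = {B} ∪ {¬C}
   apply at a: B⊑D
   open: L(a) ⊇ {B, D, ¬A, ¬C, ∃r.¬B, …} (+ ∃-successors) — a ∉ C possible
4. a : D?  L(a) = {B} ∪ {¬D}
   clash {D, ¬D} at a — a ∈ D
5. a : E?  L(a) = {B} ∪ {¬E}
   apply at a: B⊑¬C; B⊑D
   open: L(a) ⊇ {B, D, ¬A, ¬C, ¬E, …} (+ ∃-successors) — a ∉ E possible
6. Entailed for a: {B, D}

{B, D}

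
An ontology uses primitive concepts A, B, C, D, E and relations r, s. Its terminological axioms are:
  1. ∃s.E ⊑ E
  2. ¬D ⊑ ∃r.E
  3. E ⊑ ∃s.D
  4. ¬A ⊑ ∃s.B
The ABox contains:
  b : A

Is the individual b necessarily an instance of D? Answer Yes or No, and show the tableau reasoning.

1. b : D?  L(b) = {A} ∪ {¬D}
   apply at b: ¬D⊑∃r.E
   open: L(b) ⊇ {A, ¬D, ¬E, ∀s.¬E, ∃r.E} (+ ∃-successors) — b ∉ D possible
2. Hence b : D: not entailed.

No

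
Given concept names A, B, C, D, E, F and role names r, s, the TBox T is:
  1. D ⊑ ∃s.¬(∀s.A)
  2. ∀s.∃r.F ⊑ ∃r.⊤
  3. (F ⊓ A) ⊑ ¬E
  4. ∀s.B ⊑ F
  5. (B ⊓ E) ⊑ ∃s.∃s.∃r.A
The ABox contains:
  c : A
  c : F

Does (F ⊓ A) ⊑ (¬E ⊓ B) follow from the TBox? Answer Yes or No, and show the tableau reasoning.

1. (F ⊓ A) ⊑ (¬E ⊓ B)  ⇔  ((F ⊓ A) ⊓ (E ⊔ ¬B)) unsat w.r.t. T
   apply at x₀: (F ⊓ A)⊑¬E
   open: L(x₀) ⊇ {A, F, ¬B, ¬D, ¬E, …} (+ ∃-successors)
2. Hence (F ⊓ A) ⊑ (¬E ⊓ B): not entailed.

No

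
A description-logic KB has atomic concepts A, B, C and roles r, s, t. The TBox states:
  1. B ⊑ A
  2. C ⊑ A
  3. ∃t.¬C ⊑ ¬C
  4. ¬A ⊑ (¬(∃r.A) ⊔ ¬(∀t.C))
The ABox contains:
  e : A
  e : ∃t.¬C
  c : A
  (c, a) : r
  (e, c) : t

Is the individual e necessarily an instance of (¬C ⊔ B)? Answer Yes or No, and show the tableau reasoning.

Yes

1. e : (¬C ⊔ B)?  L(e) = {A, ∃t.¬C} ∪ {(C ⊓ ¬B)}
   clash {C, ¬C} at e — e ∈ (¬C ⊔ B)
2. Hence e : (¬C ⊔ B): entailed.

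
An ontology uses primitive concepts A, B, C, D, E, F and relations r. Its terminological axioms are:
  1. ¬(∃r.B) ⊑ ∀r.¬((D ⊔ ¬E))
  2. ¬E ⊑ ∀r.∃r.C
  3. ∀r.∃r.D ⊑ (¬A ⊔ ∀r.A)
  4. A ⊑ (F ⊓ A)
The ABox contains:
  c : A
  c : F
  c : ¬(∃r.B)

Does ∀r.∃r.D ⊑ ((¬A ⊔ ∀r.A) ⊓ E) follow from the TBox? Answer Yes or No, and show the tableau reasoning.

No

1. ∀r.∃r.D ⊑ ((¬A ⊔ ∀r.A) ⊓ E)  ⇔  (∀r.∃r.D ⊓ ((A ⊓ ∃r.¬A) ⊔ ¬E)) unsat w.r.t. T
   apply at x₀: ∀r.∃r.D⊑(¬A ⊔ ∀r.A)
   open: L(x₀) ⊇ {¬A, ¬E, ∀r.∃r.C, ∀r.∃r.D, ∃r.B} (+ ∃-successors)
2. Hence ∀r.∃r.D ⊑ ((¬A ⊔ ∀r.A) ⊓ E): not entailed.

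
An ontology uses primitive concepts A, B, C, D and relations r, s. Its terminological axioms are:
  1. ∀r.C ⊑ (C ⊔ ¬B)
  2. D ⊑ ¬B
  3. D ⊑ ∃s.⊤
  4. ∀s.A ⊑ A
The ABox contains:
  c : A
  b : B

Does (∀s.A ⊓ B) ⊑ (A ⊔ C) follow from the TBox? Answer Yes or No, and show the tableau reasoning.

Yes

1. (∀s.A ⊓ B) ⊑ (A ⊔ C)  ⇔  ((∀s.A ⊓ B) ⊓ (¬A ⊓ ¬C)) unsat w.r.t. T
   all branches close; clash {B, ¬B} at x₀
2. Hence (∀s.A ⊓ B) ⊑ (A ⊔ C): entailed.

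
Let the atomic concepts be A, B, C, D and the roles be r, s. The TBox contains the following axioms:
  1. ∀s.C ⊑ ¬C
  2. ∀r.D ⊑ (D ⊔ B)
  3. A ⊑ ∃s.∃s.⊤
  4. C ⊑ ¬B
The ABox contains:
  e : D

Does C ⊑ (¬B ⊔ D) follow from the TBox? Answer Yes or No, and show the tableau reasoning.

1. C ⊑ (¬B ⊔ D)  ⇔  (C ⊓ (B ⊓ ¬D)) unsat w.r.t. T
   all branches close; clash {B, ¬B} at x₀
2. Hence C ⊑ (¬B ⊔ D): entailed.

Yes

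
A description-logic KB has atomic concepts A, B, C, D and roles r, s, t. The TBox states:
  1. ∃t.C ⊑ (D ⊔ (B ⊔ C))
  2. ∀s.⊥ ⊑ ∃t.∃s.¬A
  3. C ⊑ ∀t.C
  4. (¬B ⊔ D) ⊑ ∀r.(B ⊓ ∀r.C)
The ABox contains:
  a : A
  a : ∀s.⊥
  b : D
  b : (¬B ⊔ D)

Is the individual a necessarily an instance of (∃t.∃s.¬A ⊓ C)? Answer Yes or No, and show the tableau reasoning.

No

1. a : (∃t.∃s.¬A ⊓ C)?  L(a) = {A, ∀s.⊥} ∪ {(∀t.∀s.A ⊔ ¬C)}
   apply at a: ∀s.⊥⊑∃t.∃s.¬A
   open: L(a) ⊇ {A, B, ¬C, ¬D, ∀s.⊥, …} (+ ∃-successors) — a ∉ (∃t.∃s.¬A ⊓ C) possible
2. Hence a : (∃t.∃s.¬A ⊓ C): not entailed.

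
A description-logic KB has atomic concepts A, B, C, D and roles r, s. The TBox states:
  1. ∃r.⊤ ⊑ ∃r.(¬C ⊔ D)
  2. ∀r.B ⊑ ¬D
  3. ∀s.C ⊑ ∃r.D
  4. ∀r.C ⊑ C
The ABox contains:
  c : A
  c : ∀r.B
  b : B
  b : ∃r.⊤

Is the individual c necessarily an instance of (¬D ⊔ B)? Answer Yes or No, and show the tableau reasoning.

1. c : (¬D ⊔ B)?  L(c) = {A, ∀r.B} ∪ {(D ⊓ ¬B)}
   clash {D, ¬D} at c — c ∈ (¬D ⊔ B)
2. Hence c : (¬D ⊔ B): entailed.

Yes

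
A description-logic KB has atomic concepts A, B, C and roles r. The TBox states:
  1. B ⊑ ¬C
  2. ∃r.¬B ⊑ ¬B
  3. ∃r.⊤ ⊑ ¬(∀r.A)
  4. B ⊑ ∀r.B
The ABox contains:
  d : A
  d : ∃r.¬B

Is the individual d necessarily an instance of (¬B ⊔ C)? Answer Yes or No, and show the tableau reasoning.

Yes

1. d : (¬B ⊔ C)?  L(d) = {A, ∃r.¬B} ∪ {(B ⊓ ¬C)}
   clash {B, ¬B} at an ∃-successor — d ∈ (¬B ⊔ C)
2. Hence d : (¬B ⊔ C): entailed.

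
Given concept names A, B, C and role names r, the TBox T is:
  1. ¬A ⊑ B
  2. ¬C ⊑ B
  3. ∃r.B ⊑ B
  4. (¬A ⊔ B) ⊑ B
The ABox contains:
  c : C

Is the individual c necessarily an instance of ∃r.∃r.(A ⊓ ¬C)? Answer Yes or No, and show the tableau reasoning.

No

1. c : ∃r.∃r.(A ⊓ ¬C)?  L(c) = {C} ∪ {∀r.∀r.(¬A ⊔ C)}
   open: L(c) ⊇ {A, C, ¬B, ∀r.¬B, ∀r.∀r.(¬A ⊔ C)} — c ∉ ∃r.∃r.(A ⊓ ¬C) possible
2. Hence c : ∃r.∃r.(A ⊓ ¬C): not entailed.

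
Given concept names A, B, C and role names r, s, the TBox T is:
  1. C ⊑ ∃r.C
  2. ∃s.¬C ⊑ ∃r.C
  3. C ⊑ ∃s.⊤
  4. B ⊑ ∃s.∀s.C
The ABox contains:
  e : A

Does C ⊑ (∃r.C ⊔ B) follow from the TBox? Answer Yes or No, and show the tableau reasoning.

Yes

1. C ⊑ (∃r.C ⊔ B)  ⇔  (C ⊓ (∀r.¬C ⊓ ¬B)) unsat w.r.t. T
   all branches close; clash {C, ¬C} at an ∃-successor
2. Hence C ⊑ (∃r.C ⊔ B): entailed.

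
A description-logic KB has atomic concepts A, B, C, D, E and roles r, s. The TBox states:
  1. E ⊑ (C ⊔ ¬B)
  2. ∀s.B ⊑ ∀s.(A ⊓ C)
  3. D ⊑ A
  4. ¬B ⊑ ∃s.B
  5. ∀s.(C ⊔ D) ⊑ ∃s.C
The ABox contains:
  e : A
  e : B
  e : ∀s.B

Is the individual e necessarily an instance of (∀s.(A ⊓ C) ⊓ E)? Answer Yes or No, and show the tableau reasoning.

No

1. e : (∀s.(A ⊓ C) ⊓ E)?  L(e) = {A, B, ∀s.B} ∪ {(∃s.(¬A ⊔ ¬C) ⊔ ¬E)}
   apply at e: ∀s.B⊑∀s.(A ⊓ C)
   open: L(e) ⊇ {A, B, ¬E, ∀s.(A ⊓ C), ∀s.B, …} (+ ∃-successors) — e ∉ (∀s.(A ⊓ C) ⊓ E) possible
2. Hence e : (∀s.(A ⊓ C) ⊓ E): not entailed.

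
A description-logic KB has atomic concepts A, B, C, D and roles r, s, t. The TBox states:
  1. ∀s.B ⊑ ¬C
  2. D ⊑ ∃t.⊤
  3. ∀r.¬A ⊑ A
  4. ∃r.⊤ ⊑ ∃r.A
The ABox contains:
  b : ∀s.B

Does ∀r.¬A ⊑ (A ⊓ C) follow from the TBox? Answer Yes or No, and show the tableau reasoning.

1. ∀r.¬A ⊑ (A ⊓ C)  ⇔  (∀r.¬A ⊓ (¬A ⊔ ¬C)) unsat w.r.t. T
   apply at x₀: ∀r.¬A⊑A
   open: L(x₀) ⊇ {A, ¬C, ¬D, ∀r.¬A, ∀r.⊥}
2. Hence ∀r.¬A ⊑ (A ⊓ C): not entailed.

No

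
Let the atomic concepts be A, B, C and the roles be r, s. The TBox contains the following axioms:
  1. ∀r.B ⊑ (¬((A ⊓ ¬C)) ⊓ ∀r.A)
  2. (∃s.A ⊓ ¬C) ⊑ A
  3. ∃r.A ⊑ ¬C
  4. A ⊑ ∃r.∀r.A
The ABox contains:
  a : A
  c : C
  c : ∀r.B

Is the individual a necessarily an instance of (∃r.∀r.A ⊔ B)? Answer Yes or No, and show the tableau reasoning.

Yes

1. a : (∃r.∀r.A ⊔ B)?  L(a) = {A} ∪ {(∀r.∃r.¬A ⊓ ¬B)}
   clash {C, ¬C} at a — a ∈ (∃r.∀r.A ⊔ B)
2. Hence a : (∃r.∀r.A ⊔ B): entailed.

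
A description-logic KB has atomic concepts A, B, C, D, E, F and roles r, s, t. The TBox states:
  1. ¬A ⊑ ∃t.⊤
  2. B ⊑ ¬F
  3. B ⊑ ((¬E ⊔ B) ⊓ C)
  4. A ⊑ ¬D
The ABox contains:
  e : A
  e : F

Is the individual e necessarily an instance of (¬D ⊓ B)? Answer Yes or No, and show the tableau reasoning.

No

1. e : (¬D ⊓ B)?  L(e) = {A, F} ∪ {(D ⊔ ¬B)}
   apply at e: A⊑¬D
   open: L(e) ⊇ {A, F, ¬B, ¬D} — e ∉ (¬D ⊓ B) possible
2. Hence e : (¬D ⊓ B): not entailed.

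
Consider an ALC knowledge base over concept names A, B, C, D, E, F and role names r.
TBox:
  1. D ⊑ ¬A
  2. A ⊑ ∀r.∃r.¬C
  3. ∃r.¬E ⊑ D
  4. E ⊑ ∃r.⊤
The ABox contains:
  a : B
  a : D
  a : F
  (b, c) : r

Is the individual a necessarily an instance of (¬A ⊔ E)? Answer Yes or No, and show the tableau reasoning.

Yes

1. a : (¬A ⊔ E)?  L(a) = {B, D, F} ∪ {(A ⊓ ¬E)}
   clash {A, ¬A} at a — a ∈ (¬A ⊔ E)
2. Hence a : (¬A ⊔ E): entailed.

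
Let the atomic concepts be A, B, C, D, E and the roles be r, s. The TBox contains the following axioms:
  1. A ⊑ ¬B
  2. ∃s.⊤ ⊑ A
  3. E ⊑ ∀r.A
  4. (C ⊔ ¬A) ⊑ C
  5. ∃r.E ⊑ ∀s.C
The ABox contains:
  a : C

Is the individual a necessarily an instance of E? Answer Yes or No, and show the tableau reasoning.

No

1. a : E?  L(a) = {C} ∪ {¬E}
   open: L(a) ⊇ {C, ¬A, ¬E, ∀r.¬E, ∀s.⊥} — a ∉ E possible
2. Hence a : E: not entailed.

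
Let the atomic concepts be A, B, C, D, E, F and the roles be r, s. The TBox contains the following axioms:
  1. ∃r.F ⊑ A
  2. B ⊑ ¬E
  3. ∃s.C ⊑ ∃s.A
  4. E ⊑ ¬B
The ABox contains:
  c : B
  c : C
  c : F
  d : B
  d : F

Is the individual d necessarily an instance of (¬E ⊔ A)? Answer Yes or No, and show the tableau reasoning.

1. d : (¬E ⊔ A)?  L(d) = {B, F} ∪ {(E ⊓ ¬A)}
   clash {E, ¬E} at d — d ∈ (¬E ⊔ A)
2. Hence d : (¬E ⊔ A): entailed.

Yes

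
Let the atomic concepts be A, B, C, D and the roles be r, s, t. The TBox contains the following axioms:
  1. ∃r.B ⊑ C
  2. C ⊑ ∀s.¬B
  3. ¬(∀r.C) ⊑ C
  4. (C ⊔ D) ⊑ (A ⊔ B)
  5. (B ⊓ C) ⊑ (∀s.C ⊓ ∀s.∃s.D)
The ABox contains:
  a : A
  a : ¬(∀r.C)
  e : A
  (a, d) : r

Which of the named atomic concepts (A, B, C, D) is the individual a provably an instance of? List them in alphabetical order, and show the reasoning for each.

1. a : A?  L(a) = {A, ¬(∀r.C)} ∪ {¬A}
   clash {A, ¬A} at a — a ∈ A
2. a : B?  L(a) = {A, ¬(∀r.C)} ∪ {¬B}
   apply at a: ¬(∀r.C)⊑C
   open: L(a) ⊇ {A, C, ¬B, ∀s.¬B, ∃r.¬C} (+ ∃-successors) — a ∉ B possible
3. a : C?  L(a) = {A, ¬(∀r.C)} ∪ {¬C}
   clash {C, ¬C} at a — a ∈ C
4. a : D?  L(a) = {A, ¬(∀r.C)} ∪ {¬D}
   apply at a: ¬(∀r.C)⊑C
   open: L(a) ⊇ {A, C, ¬B, ¬D, ∀s.¬B, …} (+ ∃-successors) — a ∉ D possible
5. Entailed for a: {A, C}

{A, C}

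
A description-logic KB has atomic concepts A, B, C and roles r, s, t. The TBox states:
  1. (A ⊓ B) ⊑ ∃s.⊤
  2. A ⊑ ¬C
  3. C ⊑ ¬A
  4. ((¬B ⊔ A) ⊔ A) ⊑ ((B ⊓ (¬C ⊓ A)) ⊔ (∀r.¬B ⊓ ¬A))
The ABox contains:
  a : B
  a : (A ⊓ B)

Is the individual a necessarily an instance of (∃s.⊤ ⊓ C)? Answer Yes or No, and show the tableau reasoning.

No

1. a : (∃s.⊤ ⊓ C)?  L(a) = {B, (A ⊓ B)} ∪ {(∀s.⊥ ⊔ ¬C)}
   apply at a: (A ⊓ B)⊑∃s.⊤; A⊑¬C
   open: L(a) ⊇ {A, B, ¬C, ∃s.⊤} (+ ∃-successors) — a ∉ (∃s.⊤ ⊓ C) possible
2. Hence a : (∃s.⊤ ⊓ C): not entailed.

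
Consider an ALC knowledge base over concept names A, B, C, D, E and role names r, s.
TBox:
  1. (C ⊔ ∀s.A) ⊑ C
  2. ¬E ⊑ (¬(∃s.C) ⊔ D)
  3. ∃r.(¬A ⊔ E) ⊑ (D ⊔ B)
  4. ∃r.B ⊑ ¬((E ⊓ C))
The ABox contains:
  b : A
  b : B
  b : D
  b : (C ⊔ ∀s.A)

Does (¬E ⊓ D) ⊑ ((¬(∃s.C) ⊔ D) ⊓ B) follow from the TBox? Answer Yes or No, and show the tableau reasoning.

No

1. (¬E ⊓ D) ⊑ ((¬(∃s.C) ⊔ D) ⊓ B)  ⇔  ((¬E ⊓ D) ⊓ ((∃s.C ⊓ ¬D) ⊔ ¬B)) unsat w.r.t. T
   apply at x₀: ¬E⊑(¬(∃s.C) ⊔ D)
   open: L(x₀) ⊇ {D, ¬B, ¬C, ¬E, ∀r.(A ⊓ ¬E), …} (+ ∃-successors)
2. Hence (¬E ⊓ D) ⊑ ((¬(∃s.C) ⊔ D) ⊓ B): not entailed.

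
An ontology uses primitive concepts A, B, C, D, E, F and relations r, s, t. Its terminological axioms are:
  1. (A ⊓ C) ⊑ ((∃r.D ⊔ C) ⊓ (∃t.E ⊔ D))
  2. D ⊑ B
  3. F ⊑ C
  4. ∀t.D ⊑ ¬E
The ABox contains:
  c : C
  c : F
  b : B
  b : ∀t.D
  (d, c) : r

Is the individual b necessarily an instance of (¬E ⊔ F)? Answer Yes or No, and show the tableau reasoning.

1. b : (¬E ⊔ F)?  L(b) = {B, ∀t.D} ∪ {(E ⊓ ¬F)}
   clash {E, ¬E} at b — b ∈ (¬E ⊔ F)
2. Hence b : (¬E ⊔ F): entailed.

Yes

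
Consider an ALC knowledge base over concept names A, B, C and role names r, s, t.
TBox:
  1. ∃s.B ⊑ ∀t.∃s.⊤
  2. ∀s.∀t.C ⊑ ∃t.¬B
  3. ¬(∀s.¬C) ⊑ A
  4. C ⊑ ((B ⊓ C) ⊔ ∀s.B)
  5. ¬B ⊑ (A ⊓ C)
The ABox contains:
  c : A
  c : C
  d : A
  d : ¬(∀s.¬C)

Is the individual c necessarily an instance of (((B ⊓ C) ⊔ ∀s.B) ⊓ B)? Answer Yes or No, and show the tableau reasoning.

1. c : (((B ⊓ C) ⊔ ∀s.B) ⊓ B)?  L(c) = {A, C} ∪ {(((¬B ⊔ ¬C) ⊓ ∃s.¬B) ⊔ ¬B)}
   apply at c: C⊑((B ⊓ C) ⊔ ∀s.B)
   open: L(c) ⊇ {A, C, ¬B, ∀s.B, ∀s.¬B, …} (+ ∃-successors) — c ∉ (((B ⊓ C) ⊔ ∀s.B) ⊓ B) possible
2. Hence c : (((B ⊓ C) ⊔ ∀s.B) ⊓ B): not entailed.

No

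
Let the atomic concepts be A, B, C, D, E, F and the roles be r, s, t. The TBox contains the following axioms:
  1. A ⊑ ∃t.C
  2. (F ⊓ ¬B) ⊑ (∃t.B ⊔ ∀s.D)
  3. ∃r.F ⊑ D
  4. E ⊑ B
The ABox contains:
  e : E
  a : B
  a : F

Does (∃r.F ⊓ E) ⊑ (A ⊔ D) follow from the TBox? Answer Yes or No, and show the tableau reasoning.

Yes

1. (∃r.F ⊓ E) ⊑ (A ⊔ D)  ⇔  ((∃r.F ⊓ E) ⊓ (¬A ⊓ ¬D)) unsat w.r.t. T
   all branches close; clash {D, ¬D} at x₀
2. Hence (∃r.F ⊓ E) ⊑ (A ⊔ D): entailed.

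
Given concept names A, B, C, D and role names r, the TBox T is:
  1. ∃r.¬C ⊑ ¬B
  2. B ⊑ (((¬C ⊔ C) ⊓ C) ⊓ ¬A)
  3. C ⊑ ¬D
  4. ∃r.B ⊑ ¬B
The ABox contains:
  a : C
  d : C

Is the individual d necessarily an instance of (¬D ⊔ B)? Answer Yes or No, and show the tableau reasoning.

Yes

1. d : (¬D ⊔ B)?  L(d) = {C} ∪ {(D ⊓ ¬B)}
   clash {D, ¬D} at d — d ∈ (¬D ⊔ B)
2. Hence d : (¬D ⊔ B): entailed.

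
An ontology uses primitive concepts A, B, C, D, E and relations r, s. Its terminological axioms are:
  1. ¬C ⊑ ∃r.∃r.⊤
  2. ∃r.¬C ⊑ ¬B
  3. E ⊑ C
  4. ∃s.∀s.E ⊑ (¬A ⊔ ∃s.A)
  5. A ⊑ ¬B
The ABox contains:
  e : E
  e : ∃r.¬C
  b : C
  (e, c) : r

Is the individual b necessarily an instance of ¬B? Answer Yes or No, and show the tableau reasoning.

No

1. b : ¬B?  L(b) = {C} ∪ {B}
   open: L(b) ⊇ {B, C, ¬A, ∀r.C, ∀s.∃s.¬E} — b ∉ ¬B possible
2. Hence b : ¬B: not entailed.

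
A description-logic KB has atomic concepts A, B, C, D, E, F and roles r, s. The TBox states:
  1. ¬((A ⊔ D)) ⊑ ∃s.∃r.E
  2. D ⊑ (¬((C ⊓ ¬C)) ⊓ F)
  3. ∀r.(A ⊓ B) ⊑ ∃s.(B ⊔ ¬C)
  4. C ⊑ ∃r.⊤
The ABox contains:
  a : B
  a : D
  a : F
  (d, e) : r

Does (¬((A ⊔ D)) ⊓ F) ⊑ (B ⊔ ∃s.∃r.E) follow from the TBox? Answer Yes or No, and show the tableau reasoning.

1. (¬((A ⊔ D)) ⊓ F) ⊑ (B ⊔ ∃s.∃r.E)  ⇔  (((¬A ⊓ ¬D) ⊓ F) ⊓ (¬B ⊓ ∀s.∀r.¬E)) unsat w.r.t. T
   all branches close; clash {E, ¬E} at an ∃-successor
2. Hence (¬((A ⊔ D)) ⊓ F) ⊑ (B ⊔ ∃s.∃r.E): entailed.

Yes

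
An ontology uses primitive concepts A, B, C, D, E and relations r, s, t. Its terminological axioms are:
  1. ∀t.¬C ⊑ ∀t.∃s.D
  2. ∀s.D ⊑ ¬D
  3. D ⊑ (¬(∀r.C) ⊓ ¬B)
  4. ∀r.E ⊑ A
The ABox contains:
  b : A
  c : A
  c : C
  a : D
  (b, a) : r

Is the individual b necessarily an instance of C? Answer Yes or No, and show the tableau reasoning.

No

1. b : C?  L(b) = {A} ∪ {¬C}
   open: L(b) ⊇ {A, ¬C, ¬D, ∃s.¬D, ∃t.C} (+ ∃-successors) — b ∉ C possible
2. Hence b : C: not entailed.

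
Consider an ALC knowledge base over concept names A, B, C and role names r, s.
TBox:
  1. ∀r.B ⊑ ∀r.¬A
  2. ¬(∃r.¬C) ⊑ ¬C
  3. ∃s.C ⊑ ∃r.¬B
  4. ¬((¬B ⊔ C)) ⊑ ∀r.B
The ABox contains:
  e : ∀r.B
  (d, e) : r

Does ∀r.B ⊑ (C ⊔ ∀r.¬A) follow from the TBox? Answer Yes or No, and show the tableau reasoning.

1. ∀r.B ⊑ (C ⊔ ∀r.¬A)  ⇔  (∀r.B ⊓ (¬C ⊓ ∃r.A)) unsat w.r.t. T
   all branches close; clash {B, ¬B} at an ∃-successor
2. Hence ∀r.B ⊑ (C ⊔ ∀r.¬A): entailed.

Yes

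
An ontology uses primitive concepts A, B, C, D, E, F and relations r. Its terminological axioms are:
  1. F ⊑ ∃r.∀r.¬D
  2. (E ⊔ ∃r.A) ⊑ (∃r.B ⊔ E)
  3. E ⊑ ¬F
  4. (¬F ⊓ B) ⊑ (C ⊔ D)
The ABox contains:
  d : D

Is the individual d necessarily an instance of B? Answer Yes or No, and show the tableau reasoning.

1. d : B?  L(d) = {D} ∪ {¬B}
   open: L(d) ⊇ {D, ¬B, ¬E, ¬F, ∀r.¬A} — d ∉ B possible
2. Hence d : B: not entailed.

No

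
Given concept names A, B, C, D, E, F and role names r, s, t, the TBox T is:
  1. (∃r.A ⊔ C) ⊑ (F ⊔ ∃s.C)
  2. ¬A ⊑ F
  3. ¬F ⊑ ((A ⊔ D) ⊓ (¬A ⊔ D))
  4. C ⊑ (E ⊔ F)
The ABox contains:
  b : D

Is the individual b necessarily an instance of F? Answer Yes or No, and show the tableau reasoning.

1. b : F?  L(b) = {D} ∪ {¬F}
   apply at b: ¬F⊑((A ⊔ D) ⊓ (¬A ⊔ D))
   open: L(b) ⊇ {A, D, ¬C, ¬F, ∀r.¬A} — b ∉ F possible
2. Hence b : F: not entailed.

No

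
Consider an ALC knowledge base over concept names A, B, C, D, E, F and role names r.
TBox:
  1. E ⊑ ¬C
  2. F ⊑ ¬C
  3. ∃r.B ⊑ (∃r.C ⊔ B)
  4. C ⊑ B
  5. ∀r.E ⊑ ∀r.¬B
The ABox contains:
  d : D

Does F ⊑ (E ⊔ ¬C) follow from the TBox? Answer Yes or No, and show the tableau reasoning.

Yes

1. F ⊑ (E ⊔ ¬C)  ⇔  (F ⊓ (¬E ⊓ C)) unsat w.r.t. T
   all branches close; clash {C, ¬C} at x₀
2. Hence F ⊑ (E ⊔ ¬C): entailed.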